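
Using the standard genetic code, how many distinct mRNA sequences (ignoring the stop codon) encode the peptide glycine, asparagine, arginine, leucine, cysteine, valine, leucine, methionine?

Gly: 4 codons.
Asn: 2 codons.
Arg: 6 codons.
Leu: 6 codons.
Cys: 2 codons.
Val: 4 codons.
Leu: 6 codons.
Met: 1 codon.
4 × 2 × 6 × 6 × 2 × 4 × 6 × 1 = 13824.

13824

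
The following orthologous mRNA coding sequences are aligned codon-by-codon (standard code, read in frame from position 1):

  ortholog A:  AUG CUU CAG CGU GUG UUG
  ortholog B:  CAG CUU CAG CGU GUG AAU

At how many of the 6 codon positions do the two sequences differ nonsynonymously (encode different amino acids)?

2

Codon 1: AUG Met / CAG Gln — nonsynonymous.
Codon 2: CUU Leu / CUU Leu — identical.
Codon 3: CAG Gln / CAG Gln — identical.
Codon 4: CGU Arg / CGU Arg — identical.
Codon 5: GUG Val / GUG Val — identical.
Codon 6: UUG Leu / AAU Asn — nonsynonymous.
Nonsynonymous differences: 2.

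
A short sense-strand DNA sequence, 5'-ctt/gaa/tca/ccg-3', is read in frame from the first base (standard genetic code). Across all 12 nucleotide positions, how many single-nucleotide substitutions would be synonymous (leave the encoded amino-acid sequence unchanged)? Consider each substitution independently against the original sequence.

Codon 1 (CTT, Leu): 3 synonymous substitutions.
Codon 2 (GAA, Glu): 1 synonymous substitution.
Codon 3 (TCA, Ser): 3 synonymous substitutions.
Codon 4 (CCG, Pro): 3 synonymous substitutions.
Total: 3 + 1 + 3 + 3 = 10.

10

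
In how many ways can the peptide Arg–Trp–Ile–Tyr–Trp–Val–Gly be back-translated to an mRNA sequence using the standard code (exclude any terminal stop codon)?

Arg: 6 codons.
Trp: 1 codon.
Ile: 3 codons.
Tyr: 2 codons.
Trp: 1 codon.
Val: 4 codons.
Gly: 4 codons.
6 × 1 × 3 × 2 × 1 × 4 × 4 = 576.

576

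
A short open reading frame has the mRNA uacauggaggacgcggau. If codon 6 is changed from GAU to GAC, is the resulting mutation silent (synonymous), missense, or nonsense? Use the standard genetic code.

Position 18 falls in codon 6: GAU → Asp.
After the substitution the codon is GAC → Asp.
Both encode Asp, so the change is synonymous.

silent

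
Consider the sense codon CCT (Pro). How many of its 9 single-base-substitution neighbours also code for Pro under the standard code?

3

Position 1: none → 0 synonymous.
Position 2: none → 0 synonymous.
Position 3: CCC, CCA, CCG → 3 synonymous.
Total: 0 + 0 + 3 = 3.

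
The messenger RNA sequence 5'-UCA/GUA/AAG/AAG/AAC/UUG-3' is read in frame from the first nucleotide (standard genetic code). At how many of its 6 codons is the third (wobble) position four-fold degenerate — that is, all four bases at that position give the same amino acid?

Codon 1 UCA (Ser): third position 4-fold.
Codon 2 GUA (Val): third position 4-fold.
Codon 3 AAG (Lys): third position 2-fold.
Codon 4 AAG (Lys): third position 2-fold.
Codon 5 AAC (Asn): third position 2-fold.
Codon 6 UUG (Leu): third position 2-fold.
Four-fold degenerate third positions: 2.

2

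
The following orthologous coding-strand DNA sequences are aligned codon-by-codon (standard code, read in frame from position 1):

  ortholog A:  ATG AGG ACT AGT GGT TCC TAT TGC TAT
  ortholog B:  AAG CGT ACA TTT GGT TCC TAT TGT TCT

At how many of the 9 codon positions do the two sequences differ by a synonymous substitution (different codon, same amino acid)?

Codon 1: ATG Met / AAG Lys — nonsynonymous.
Codon 2: AGG Arg / CGT Arg — synonymous.
Codon 3: ACT Thr / ACA Thr — synonymous.
Codon 4: AGT Ser / TTT Phe — nonsynonymous.
Codon 5: GGT Gly / GGT Gly — identical.
Codon 6: TCC Ser / TCC Ser — identical.
Codon 7: TAT Tyr / TAT Tyr — identical.
Codon 8: TGC Cys / TGT Cys — synonymous.
Codon 9: TAT Tyr / TCT Ser — nonsynonymous.
Synonymous differences: 3.

3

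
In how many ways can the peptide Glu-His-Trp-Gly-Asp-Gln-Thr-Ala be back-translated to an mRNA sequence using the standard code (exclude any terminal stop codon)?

Glu: 2 codons.
His: 2 codons.
Trp: 1 codon.
Gly: 4 codons.
Asp: 2 codons.
Gln: 2 codons.
Thr: 4 codons.
Ala: 4 codons.
2 × 2 × 1 × 4 × 2 × 2 × 4 × 4 = 1024.

1024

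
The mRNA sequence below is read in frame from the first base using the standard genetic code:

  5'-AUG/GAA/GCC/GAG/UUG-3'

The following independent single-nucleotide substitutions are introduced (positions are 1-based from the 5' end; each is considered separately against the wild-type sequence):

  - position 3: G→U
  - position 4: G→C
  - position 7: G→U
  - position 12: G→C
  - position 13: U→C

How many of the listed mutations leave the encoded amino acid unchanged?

Codon 1: AUG (Met) → AUU (Ile) — missense.
Codon 2: GAA (Glu) → CAA (Gln) — missense.
Codon 3: GCC (Ala) → UCC (Ser) — missense.
Codon 4: GAG (Glu) → GAC (Asp) — missense.
Codon 5: UUG (Leu) → CUG (Leu) — synonymous.
Synonymous: 1 of 5.

1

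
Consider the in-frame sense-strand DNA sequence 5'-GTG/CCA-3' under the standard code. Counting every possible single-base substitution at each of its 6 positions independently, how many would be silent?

Codon 1 (GTG, Val): 3 synonymous substitutions.
Codon 2 (CCA, Pro): 3 synonymous substitutions.
Total: 3 + 3 = 6.

6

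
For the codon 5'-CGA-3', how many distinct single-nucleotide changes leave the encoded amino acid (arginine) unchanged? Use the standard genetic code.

4

Position 1: AGA → 1 synonymous.
Position 2: none → 0 synonymous.
Position 3: CGU, CGC, CGG → 3 synonymous.
Total: 1 + 0 + 3 = 4.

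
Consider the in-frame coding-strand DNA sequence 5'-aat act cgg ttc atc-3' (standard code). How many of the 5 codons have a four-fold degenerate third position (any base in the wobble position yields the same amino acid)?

2

Codon 1 AAT (Asn): third position 2-fold.
Codon 2 ACT (Thr): third position 4-fold.
Codon 3 CGG (Arg): third position 4-fold.
Codon 4 TTC (Phe): third position 2-fold.
Codon 5 ATC (Ile): third position 3-fold.
Four-fold degenerate third positions: 2.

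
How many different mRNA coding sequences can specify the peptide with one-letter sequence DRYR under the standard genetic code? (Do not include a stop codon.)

144

Asp: 2 codons.
Arg: 6 codons.
Tyr: 2 codons.
Arg: 6 codons.
2 × 6 × 2 × 6 = 144.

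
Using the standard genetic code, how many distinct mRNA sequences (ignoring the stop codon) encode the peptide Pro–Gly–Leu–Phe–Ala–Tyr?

1536

Pro: 4 codons.
Gly: 4 codons.
Leu: 6 codons.
Phe: 2 codons.
Ala: 4 codons.
Tyr: 2 codons.
4 × 4 × 6 × 2 × 4 × 2 = 1536.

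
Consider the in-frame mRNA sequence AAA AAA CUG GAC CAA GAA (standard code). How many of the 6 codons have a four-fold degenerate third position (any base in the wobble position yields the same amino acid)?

Codon 1 AAA (Lys): third position 2-fold.
Codon 2 AAA (Lys): third position 2-fold.
Codon 3 CUG (Leu): third position 4-fold.
Codon 4 GAC (Asp): third position 2-fold.
Codon 5 CAA (Gln): third position 2-fold.
Codon 6 GAA (Glu): third position 2-fold.
Four-fold degenerate third positions: 1.

1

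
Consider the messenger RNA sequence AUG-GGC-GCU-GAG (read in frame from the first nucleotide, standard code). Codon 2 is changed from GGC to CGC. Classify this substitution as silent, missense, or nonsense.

missense

Position 4 falls in codon 2: GGC → Gly.
After the substitution the codon is CGC → Arg.
Gly ≠ Arg, so this is a missense mutation.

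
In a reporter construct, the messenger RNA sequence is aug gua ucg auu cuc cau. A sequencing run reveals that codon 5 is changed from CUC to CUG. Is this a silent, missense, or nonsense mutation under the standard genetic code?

silent

Position 15 falls in codon 5: CUC → Leu.
After the substitution the codon is CUG → Leu.
Both encode Leu, so the change is synonymous.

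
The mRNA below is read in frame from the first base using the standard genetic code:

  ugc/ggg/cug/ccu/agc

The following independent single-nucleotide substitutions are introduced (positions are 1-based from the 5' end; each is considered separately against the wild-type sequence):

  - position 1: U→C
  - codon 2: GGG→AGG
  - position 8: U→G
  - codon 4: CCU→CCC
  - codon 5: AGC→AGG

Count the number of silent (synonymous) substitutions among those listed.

Codon 1: UGC (Cys) → CGC (Arg) — missense.
Codon 2: GGG (Gly) → AGG (Arg) — missense.
Codon 3: CUG (Leu) → CGG (Arg) — missense.
Codon 4: CCU (Pro) → CCC (Pro) — synonymous.
Codon 5: AGC (Ser) → AGG (Arg) — missense.
Synonymous: 1 of 5.

1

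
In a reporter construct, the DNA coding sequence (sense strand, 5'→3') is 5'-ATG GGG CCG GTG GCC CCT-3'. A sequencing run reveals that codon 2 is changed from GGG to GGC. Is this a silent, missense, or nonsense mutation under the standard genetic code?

Position 6 falls in codon 2: GGG → Gly.
After the substitution the codon is GGC → Gly.
Both encode Gly, so the change is synonymous.

silent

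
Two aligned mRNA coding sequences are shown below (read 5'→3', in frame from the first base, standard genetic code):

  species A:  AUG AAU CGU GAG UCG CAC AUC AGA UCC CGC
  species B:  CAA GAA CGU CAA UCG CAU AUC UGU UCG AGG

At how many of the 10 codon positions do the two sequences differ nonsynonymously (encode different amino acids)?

4

Codon 1: AUG Met / CAA Gln — nonsynonymous.
Codon 2: AAU Asn / GAA Glu — nonsynonymous.
Codon 3: CGU Arg / CGU Arg — identical.
Codon 4: GAG Glu / CAA Gln — nonsynonymous.
Codon 5: UCG Ser / UCG Ser — identical.
Codon 6: CAC His / CAU His — synonymous.
Codon 7: AUC Ile / AUC Ile — identical.
Codon 8: AGA Arg / UGU Cys — nonsynonymous.
Codon 9: UCC Ser / UCG Ser — synonymous.
Codon 10: CGC Arg / AGG Arg — synonymous.
Nonsynonymous differences: 4.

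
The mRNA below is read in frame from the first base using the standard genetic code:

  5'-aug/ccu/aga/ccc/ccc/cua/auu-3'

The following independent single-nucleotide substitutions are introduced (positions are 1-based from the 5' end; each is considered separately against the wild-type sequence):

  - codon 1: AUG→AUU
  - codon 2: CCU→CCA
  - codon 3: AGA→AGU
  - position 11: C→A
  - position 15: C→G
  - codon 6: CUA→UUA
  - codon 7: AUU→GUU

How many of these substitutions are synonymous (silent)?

Codon 1: AUG (Met) → AUU (Ile) — missense.
Codon 2: CCU (Pro) → CCA (Pro) — synonymous.
Codon 3: AGA (Arg) → AGU (Ser) — missense.
Codon 4: CCC (Pro) → CAC (His) — missense.
Codon 5: CCC (Pro) → CCG (Pro) — synonymous.
Codon 6: CUA (Leu) → UUA (Leu) — synonymous.
Codon 7: AUU (Ile) → GUU (Val) — missense.
Synonymous: 3 of 7.

3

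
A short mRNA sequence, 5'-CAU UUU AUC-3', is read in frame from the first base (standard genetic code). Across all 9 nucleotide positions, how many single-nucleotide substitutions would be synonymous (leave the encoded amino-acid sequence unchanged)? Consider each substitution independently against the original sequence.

4

Codon 1 (CAU, His): 1 synonymous substitution.
Codon 2 (UUU, Phe): 1 synonymous substitution.
Codon 3 (AUC, Ile): 2 synonymous substitutions.
Total: 1 + 1 + 2 = 4.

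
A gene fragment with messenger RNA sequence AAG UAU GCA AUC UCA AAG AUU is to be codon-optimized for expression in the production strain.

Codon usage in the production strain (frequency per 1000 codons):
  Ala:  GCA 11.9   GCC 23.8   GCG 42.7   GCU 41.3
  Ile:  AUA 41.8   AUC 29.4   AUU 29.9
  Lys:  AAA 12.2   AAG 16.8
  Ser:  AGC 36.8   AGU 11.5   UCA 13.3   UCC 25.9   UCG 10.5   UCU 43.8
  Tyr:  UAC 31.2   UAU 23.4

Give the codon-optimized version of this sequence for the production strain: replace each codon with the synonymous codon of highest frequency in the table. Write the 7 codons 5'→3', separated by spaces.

AAG UAC GCG AUA UCU AAG AUA

Codon 1 (Lys): best is AAG at 16.8.
Codon 2 (Tyr): best is UAC at 31.2.
Codon 3 (Ala): best is GCG at 42.7.
Codon 4 (Ile): best is AUA at 41.8.
Codon 5 (Ser): best is UCU at 43.8.
Codon 6 (Lys): best is AAG at 16.8.
Codon 7 (Ile): best is AUA at 41.8.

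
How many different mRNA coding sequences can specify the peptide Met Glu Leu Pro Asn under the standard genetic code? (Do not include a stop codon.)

Met: 1 codon.
Glu: 2 codons.
Leu: 6 codons.
Pro: 4 codons.
Asn: 2 codons.
1 × 2 × 6 × 4 × 2 = 96.

96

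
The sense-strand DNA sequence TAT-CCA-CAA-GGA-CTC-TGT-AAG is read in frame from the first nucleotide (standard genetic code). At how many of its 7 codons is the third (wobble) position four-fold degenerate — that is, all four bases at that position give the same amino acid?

Codon 1 TAT (Tyr): third position 2-fold.
Codon 2 CCA (Pro): third position 4-fold.
Codon 3 CAA (Gln): third position 2-fold.
Codon 4 GGA (Gly): third position 4-fold.
Codon 5 CTC (Leu): third position 4-fold.
Codon 6 TGT (Cys): third position 2-fold.
Codon 7 AAG (Lys): third position 2-fold.
Four-fold degenerate third positions: 3.

3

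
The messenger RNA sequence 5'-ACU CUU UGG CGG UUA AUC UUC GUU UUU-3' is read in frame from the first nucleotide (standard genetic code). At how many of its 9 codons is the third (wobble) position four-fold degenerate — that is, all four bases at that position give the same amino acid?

Codon 1 ACU (Thr): third position 4-fold.
Codon 2 CUU (Leu): third position 4-fold.
Codon 3 UGG (Trp): third position 1-fold.
Codon 4 CGG (Arg): third position 4-fold.
Codon 5 UUA (Leu): third position 2-fold.
Codon 6 AUC (Ile): third position 3-fold.
Codon 7 UUC (Phe): third position 2-fold.
Codon 8 GUU (Val): third position 4-fold.
Codon 9 UUU (Phe): third position 2-fold.
Four-fold degenerate third positions: 4.

4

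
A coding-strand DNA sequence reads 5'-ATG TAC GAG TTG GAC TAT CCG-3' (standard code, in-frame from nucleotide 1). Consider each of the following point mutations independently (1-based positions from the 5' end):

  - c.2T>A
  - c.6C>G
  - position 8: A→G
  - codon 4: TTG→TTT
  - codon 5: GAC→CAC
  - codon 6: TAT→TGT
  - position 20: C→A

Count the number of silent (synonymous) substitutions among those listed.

0

Codon 1: ATG (Met) → AAG (Lys) — missense.
Codon 2: TAC (Tyr) → TAG (Stop) — nonsense.
Codon 3: GAG (Glu) → GGG (Gly) — missense.
Codon 4: TTG (Leu) → TTT (Phe) — missense.
Codon 5: GAC (Asp) → CAC (His) — missense.
Codon 6: TAT (Tyr) → TGT (Cys) — missense.
Codon 7: CCG (Pro) → CAG (Gln) — missense.
Synonymous: 0 of 7.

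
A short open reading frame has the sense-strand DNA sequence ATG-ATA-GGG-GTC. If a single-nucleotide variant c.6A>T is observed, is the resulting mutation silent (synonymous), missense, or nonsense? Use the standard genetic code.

silent

Position 6 falls in codon 2: ATA → Ile.
After the substitution the codon is ATT → Ile.
Both encode Ile, so the change is synonymous.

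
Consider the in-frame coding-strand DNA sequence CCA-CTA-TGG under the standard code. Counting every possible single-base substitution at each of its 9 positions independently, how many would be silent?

7

Codon 1 (CCA, Pro): 3 synonymous substitutions.
Codon 2 (CTA, Leu): 4 synonymous substitutions.
Codon 3 (TGG, Trp): 0 synonymous substitutions.
Total: 3 + 4 + 0 = 7.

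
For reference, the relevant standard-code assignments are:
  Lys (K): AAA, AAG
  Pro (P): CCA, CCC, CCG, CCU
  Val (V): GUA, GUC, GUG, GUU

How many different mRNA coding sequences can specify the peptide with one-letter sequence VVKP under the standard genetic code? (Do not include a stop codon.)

128

Val: 4 codons.
Val: 4 codons.
Lys: 2 codons.
Pro: 4 codons.
4 × 4 × 2 × 4 = 128.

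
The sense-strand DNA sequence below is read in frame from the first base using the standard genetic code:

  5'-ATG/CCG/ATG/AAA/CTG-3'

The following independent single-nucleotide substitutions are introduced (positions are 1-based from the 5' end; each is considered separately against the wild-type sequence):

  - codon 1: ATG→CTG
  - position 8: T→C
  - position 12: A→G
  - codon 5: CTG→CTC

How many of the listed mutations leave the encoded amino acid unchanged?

2

Codon 1: ATG (Met) → CTG (Leu) — missense.
Codon 3: ATG (Met) → ACG (Thr) — missense.
Codon 4: AAA (Lys) → AAG (Lys) — synonymous.
Codon 5: CTG (Leu) → CTC (Leu) — synonymous.
Synonymous: 2 of 4.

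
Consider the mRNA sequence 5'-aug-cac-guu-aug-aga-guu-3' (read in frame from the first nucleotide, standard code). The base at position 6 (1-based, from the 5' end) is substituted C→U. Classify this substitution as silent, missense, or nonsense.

Position 6 falls in codon 2: CAC → His.
After the substitution the codon is CAU → His.
Both encode His, so the change is synonymous.

silent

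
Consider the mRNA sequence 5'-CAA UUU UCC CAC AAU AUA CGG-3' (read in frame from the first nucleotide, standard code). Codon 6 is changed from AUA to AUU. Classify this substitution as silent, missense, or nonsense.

Position 18 falls in codon 6: AUA → Ile.
After the substitution the codon is AUU → Ile.
Both encode Ile, so the change is synonymous.

silent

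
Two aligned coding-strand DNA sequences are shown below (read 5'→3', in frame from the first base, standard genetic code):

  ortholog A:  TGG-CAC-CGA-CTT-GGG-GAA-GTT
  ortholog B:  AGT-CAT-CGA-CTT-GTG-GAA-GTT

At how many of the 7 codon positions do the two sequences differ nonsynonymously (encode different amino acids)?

2

Codon 1: TGG Trp / AGT Ser — nonsynonymous.
Codon 2: CAC His / CAT His — synonymous.
Codon 3: CGA Arg / CGA Arg — identical.
Codon 4: CTT Leu / CTT Leu — identical.
Codon 5: GGG Gly / GTG Val — nonsynonymous.
Codon 6: GAA Glu / GAA Glu — identical.
Codon 7: GTT Val / GTT Val — identical.
Nonsynonymous differences: 2.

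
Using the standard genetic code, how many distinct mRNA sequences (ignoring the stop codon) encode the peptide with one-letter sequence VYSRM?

288

Val: 4 codons.
Tyr: 2 codons.
Ser: 6 codons.
Arg: 6 codons.
Met: 1 codon.
4 × 2 × 6 × 6 × 1 = 288.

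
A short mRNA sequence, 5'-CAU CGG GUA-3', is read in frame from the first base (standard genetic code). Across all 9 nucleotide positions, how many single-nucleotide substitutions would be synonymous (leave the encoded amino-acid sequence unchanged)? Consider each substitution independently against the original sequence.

Codon 1 (CAU, His): 1 synonymous substitution.
Codon 2 (CGG, Arg): 4 synonymous substitutions.
Codon 3 (GUA, Val): 3 synonymous substitutions.
Total: 1 + 4 + 3 = 8.

8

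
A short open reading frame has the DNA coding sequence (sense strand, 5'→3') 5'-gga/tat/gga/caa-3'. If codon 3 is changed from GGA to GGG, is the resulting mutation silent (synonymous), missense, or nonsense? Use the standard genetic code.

Position 9 falls in codon 3: GGA → Gly.
After the substitution the codon is GGG → Gly.
Both encode Gly, so the change is synonymous.

silent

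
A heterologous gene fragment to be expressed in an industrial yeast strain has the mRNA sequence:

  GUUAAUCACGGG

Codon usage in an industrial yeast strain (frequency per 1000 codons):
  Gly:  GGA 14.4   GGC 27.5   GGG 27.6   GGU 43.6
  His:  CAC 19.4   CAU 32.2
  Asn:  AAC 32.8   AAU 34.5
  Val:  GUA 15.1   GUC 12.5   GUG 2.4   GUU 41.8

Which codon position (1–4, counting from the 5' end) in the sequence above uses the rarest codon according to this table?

Codon 1 GUU (Val): 41.8 per 1000.
Codon 2 AAU (Asn): 34.5 per 1000.
Codon 3 CAC (His): 19.4 per 1000.
Codon 4 GGG (Gly): 27.6 per 1000.
Lowest frequency is 19.4 at codon 3.

3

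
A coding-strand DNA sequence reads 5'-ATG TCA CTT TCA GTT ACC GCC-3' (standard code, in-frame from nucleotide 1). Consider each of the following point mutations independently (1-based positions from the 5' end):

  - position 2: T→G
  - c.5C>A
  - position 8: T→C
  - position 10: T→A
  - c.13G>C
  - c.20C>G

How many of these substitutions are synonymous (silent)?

0

Codon 1: ATG (Met) → AGG (Arg) — missense.
Codon 2: TCA (Ser) → TAA (Stop) — nonsense.
Codon 3: CTT (Leu) → CCT (Pro) — missense.
Codon 4: TCA (Ser) → ACA (Thr) — missense.
Codon 5: GTT (Val) → CTT (Leu) — missense.
Codon 7: GCC (Ala) → GGC (Gly) — missense.
Synonymous: 0 of 6.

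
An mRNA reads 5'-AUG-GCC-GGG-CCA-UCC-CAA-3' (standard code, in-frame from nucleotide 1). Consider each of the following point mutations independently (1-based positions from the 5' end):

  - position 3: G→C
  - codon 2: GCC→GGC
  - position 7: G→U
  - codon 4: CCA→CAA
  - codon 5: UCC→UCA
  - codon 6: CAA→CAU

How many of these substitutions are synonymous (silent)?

Codon 1: AUG (Met) → AUC (Ile) — missense.
Codon 2: GCC (Ala) → GGC (Gly) — missense.
Codon 3: GGG (Gly) → UGG (Trp) — missense.
Codon 4: CCA (Pro) → CAA (Gln) — missense.
Codon 5: UCC (Ser) → UCA (Ser) — synonymous.
Codon 6: CAA (Gln) → CAU (His) — missense.
Synonymous: 1 of 6.

1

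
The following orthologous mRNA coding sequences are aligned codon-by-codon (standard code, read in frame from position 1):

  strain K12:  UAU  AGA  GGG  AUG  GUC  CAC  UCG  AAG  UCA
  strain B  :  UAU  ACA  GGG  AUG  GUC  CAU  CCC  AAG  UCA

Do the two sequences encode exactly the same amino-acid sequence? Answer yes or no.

Codon 1: UAU Tyr / UAU Tyr — identical.
Codon 2: AGA Arg / ACA Thr — nonsynonymous.
Codon 3: GGG Gly / GGG Gly — identical.
Codon 4: AUG Met / AUG Met — identical.
Codon 5: GUC Val / GUC Val — identical.
Codon 6: CAC His / CAU His — synonymous.
Codon 7: UCG Ser / CCC Pro — nonsynonymous.
Codon 8: AAG Lys / AAG Lys — identical.
Codon 9: UCA Ser / UCA Ser — identical.
Nonsynonymous differences: 2 → different protein.

no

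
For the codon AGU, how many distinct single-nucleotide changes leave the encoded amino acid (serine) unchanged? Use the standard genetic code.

Position 1: none → 0 synonymous.
Position 2: none → 0 synonymous.
Position 3: AGC → 1 synonymous.
Total: 0 + 0 + 1 = 1.

1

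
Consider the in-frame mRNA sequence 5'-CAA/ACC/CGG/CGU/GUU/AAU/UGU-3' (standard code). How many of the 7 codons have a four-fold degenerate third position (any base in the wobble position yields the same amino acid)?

Codon 1 CAA (Gln): third position 2-fold.
Codon 2 ACC (Thr): third position 4-fold.
Codon 3 CGG (Arg): third position 4-fold.
Codon 4 CGU (Arg): third position 4-fold.
Codon 5 GUU (Val): third position 4-fold.
Codon 6 AAU (Asn): third position 2-fold.
Codon 7 UGU (Cys): third position 2-fold.
Four-fold degenerate third positions: 4.

4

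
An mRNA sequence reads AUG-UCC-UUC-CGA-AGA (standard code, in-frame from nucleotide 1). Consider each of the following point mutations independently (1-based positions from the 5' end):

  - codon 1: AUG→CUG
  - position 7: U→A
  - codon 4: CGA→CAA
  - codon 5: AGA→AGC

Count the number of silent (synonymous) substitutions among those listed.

Codon 1: AUG (Met) → CUG (Leu) — missense.
Codon 3: UUC (Phe) → AUC (Ile) — missense.
Codon 4: CGA (Arg) → CAA (Gln) — missense.
Codon 5: AGA (Arg) → AGC (Ser) — missense.
Synonymous: 0 of 4.

0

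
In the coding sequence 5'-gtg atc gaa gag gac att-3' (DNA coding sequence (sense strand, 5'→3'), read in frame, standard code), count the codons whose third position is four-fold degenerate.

Codon 1 GTG (Val): third position 4-fold.
Codon 2 ATC (Ile): third position 3-fold.
Codon 3 GAA (Glu): third position 2-fold.
Codon 4 GAG (Glu): third position 2-fold.
Codon 5 GAC (Asp): third position 2-fold.
Codon 6 ATT (Ile): third position 3-fold.
Four-fold degenerate third positions: 1.

1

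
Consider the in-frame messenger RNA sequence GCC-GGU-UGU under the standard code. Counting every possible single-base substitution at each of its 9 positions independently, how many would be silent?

Codon 1 (GCC, Ala): 3 synonymous substitutions.
Codon 2 (GGU, Gly): 3 synonymous substitutions.
Codon 3 (UGU, Cys): 1 synonymous substitution.
Total: 3 + 3 + 1 = 7.

7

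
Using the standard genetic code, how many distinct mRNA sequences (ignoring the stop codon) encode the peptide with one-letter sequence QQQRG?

192

Gln: 2 codons.
Gln: 2 codons.
Gln: 2 codons.
Arg: 6 codons.
Gly: 4 codons.
2 × 2 × 2 × 6 × 4 = 192.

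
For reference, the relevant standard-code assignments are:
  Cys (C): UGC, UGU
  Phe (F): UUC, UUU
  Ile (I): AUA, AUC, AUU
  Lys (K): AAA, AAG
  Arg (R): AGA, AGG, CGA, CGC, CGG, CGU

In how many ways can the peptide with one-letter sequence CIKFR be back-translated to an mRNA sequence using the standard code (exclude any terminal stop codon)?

144

Cys: 2 codons.
Ile: 3 codons.
Lys: 2 codons.
Phe: 2 codons.
Arg: 6 codons.
2 × 3 × 2 × 2 × 6 = 144.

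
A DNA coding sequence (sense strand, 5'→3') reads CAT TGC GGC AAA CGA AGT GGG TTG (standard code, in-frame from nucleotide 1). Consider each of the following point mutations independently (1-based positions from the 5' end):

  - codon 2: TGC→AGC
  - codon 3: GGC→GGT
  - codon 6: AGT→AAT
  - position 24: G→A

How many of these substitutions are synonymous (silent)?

Codon 2: TGC (Cys) → AGC (Ser) — missense.
Codon 3: GGC (Gly) → GGT (Gly) — synonymous.
Codon 6: AGT (Ser) → AAT (Asn) — missense.
Codon 8: TTG (Leu) → TTA (Leu) — synonymous.
Synonymous: 2 of 4.

2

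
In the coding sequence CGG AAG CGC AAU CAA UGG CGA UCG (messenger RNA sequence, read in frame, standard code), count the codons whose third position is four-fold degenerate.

4

Codon 1 CGG (Arg): third position 4-fold.
Codon 2 AAG (Lys): third position 2-fold.
Codon 3 CGC (Arg): third position 4-fold.
Codon 4 AAU (Asn): third position 2-fold.
Codon 5 CAA (Gln): third position 2-fold.
Codon 6 UGG (Trp): third position 1-fold.
Codon 7 CGA (Arg): third position 4-fold.
Codon 8 UCG (Ser): third position 4-fold.
Four-fold degenerate third positions: 4.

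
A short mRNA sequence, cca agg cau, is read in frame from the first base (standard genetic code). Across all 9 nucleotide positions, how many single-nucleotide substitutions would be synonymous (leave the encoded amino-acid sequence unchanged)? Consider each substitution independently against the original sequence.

Codon 1 (CCA, Pro): 3 synonymous substitutions.
Codon 2 (AGG, Arg): 2 synonymous substitutions.
Codon 3 (CAU, His): 1 synonymous substitution.
Total: 3 + 2 + 1 = 6.

6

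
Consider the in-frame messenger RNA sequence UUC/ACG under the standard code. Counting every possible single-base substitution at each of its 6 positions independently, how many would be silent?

Codon 1 (UUC, Phe): 1 synonymous substitution.
Codon 2 (ACG, Thr): 3 synonymous substitutions.
Total: 1 + 3 = 4.

4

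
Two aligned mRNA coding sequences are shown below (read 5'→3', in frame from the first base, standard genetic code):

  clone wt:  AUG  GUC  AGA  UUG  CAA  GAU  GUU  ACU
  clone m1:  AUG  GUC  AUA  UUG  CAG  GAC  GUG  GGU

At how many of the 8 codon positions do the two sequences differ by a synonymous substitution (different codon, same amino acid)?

Codon 1: AUG Met / AUG Met — identical.
Codon 2: GUC Val / GUC Val — identical.
Codon 3: AGA Arg / AUA Ile — nonsynonymous.
Codon 4: UUG Leu / UUG Leu — identical.
Codon 5: CAA Gln / CAG Gln — synonymous.
Codon 6: GAU Asp / GAC Asp — synonymous.
Codon 7: GUU Val / GUG Val — synonymous.
Codon 8: ACU Thr / GGU Gly — nonsynonymous.
Synonymous differences: 3.

3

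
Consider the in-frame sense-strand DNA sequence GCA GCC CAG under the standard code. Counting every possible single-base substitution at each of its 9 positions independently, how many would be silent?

Codon 1 (GCA, Ala): 3 synonymous substitutions.
Codon 2 (GCC, Ala): 3 synonymous substitutions.
Codon 3 (CAG, Gln): 1 synonymous substitution.
Total: 3 + 3 + 1 = 7.

7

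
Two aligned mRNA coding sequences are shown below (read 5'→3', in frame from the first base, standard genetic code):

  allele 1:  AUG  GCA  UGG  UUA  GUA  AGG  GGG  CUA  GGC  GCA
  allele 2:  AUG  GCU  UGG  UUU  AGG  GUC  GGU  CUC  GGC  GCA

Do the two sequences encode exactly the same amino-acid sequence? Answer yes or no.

Codon 1: AUG Met / AUG Met — identical.
Codon 2: GCA Ala / GCU Ala — synonymous.
Codon 3: UGG Trp / UGG Trp — identical.
Codon 4: UUA Leu / UUU Phe — nonsynonymous.
Codon 5: GUA Val / AGG Arg — nonsynonymous.
Codon 6: AGG Arg / GUC Val — nonsynonymous.
Codon 7: GGG Gly / GGU Gly — synonymous.
Codon 8: CUA Leu / CUC Leu — synonymous.
Codon 9: GGC Gly / GGC Gly — identical.
Codon 10: GCA Ala / GCA Ala — identical.
Nonsynonymous differences: 3 → different protein.

no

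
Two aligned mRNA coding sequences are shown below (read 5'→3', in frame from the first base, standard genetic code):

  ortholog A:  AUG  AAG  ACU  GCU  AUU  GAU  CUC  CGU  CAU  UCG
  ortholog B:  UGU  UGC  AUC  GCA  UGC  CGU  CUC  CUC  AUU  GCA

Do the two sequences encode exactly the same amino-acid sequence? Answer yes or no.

Codon 1: AUG Met / UGU Cys — nonsynonymous.
Codon 2: AAG Lys / UGC Cys — nonsynonymous.
Codon 3: ACU Thr / AUC Ile — nonsynonymous.
Codon 4: GCU Ala / GCA Ala — synonymous.
Codon 5: AUU Ile / UGC Cys — nonsynonymous.
Codon 6: GAU Asp / CGU Arg — nonsynonymous.
Codon 7: CUC Leu / CUC Leu — identical.
Codon 8: CGU Arg / CUC Leu — nonsynonymous.
Codon 9: CAU His / AUU Ile — nonsynonymous.
Codon 10: UCG Ser / GCA Ala — nonsynonymous.
Nonsynonymous differences: 8 → different protein.

no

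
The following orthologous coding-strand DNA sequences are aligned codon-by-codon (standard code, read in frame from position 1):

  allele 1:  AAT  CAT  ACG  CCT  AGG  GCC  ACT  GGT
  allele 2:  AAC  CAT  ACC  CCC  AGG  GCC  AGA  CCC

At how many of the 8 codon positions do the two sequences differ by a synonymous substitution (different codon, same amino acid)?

3

Codon 1: AAT Asn / AAC Asn — synonymous.
Codon 2: CAT His / CAT His — identical.
Codon 3: ACG Thr / ACC Thr — synonymous.
Codon 4: CCT Pro / CCC Pro — synonymous.
Codon 5: AGG Arg / AGG Arg — identical.
Codon 6: GCC Ala / GCC Ala — identical.
Codon 7: ACT Thr / AGA Arg — nonsynonymous.
Codon 8: GGT Gly / CCC Pro — nonsynonymous.
Synonymous differences: 3.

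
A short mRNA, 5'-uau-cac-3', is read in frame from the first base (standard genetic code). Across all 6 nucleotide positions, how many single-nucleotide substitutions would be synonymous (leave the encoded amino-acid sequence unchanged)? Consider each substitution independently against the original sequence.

Codon 1 (UAU, Tyr): 1 synonymous substitution.
Codon 2 (CAC, His): 1 synonymous substitution.
Total: 1 + 1 = 2.

2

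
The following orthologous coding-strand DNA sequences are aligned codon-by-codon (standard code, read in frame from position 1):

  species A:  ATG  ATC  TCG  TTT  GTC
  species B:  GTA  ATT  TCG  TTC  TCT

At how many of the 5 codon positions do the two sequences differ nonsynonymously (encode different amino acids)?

Codon 1: ATG Met / GTA Val — nonsynonymous.
Codon 2: ATC Ile / ATT Ile — synonymous.
Codon 3: TCG Ser / TCG Ser — identical.
Codon 4: TTT Phe / TTC Phe — synonymous.
Codon 5: GTC Val / TCT Ser — nonsynonymous.
Nonsynonymous differences: 2.

2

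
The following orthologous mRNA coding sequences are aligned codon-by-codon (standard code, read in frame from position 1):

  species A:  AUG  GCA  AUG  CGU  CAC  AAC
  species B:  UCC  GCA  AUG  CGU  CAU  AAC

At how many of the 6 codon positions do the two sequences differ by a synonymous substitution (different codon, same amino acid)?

1

Codon 1: AUG Met / UCC Ser — nonsynonymous.
Codon 2: GCA Ala / GCA Ala — identical.
Codon 3: AUG Met / AUG Met — identical.
Codon 4: CGU Arg / CGU Arg — identical.
Codon 5: CAC His / CAU His — synonymous.
Codon 6: AAC Asn / AAC Asn — identical.
Synonymous differences: 1.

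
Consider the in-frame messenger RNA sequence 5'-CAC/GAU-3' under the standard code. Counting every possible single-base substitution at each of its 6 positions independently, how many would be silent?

2

Codon 1 (CAC, His): 1 synonymous substitution.
Codon 2 (GAU, Asp): 1 synonymous substitution.
Total: 1 + 1 = 2.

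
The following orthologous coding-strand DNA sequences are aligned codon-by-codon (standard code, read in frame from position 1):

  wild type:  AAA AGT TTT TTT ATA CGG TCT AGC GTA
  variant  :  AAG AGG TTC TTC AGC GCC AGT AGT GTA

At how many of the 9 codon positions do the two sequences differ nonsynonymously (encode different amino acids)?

Codon 1: AAA Lys / AAG Lys — synonymous.
Codon 2: AGT Ser / AGG Arg — nonsynonymous.
Codon 3: TTT Phe / TTC Phe — synonymous.
Codon 4: TTT Phe / TTC Phe — synonymous.
Codon 5: ATA Ile / AGC Ser — nonsynonymous.
Codon 6: CGG Arg / GCC Ala — nonsynonymous.
Codon 7: TCT Ser / AGT Ser — synonymous.
Codon 8: AGC Ser / AGT Ser — synonymous.
Codon 9: GTA Val / GTA Val — identical.
Nonsynonymous differences: 3.

3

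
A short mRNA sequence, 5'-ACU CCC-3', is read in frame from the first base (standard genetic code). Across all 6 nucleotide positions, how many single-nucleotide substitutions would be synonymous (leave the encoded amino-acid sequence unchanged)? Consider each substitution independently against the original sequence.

6

Codon 1 (ACU, Thr): 3 synonymous substitutions.
Codon 2 (CCC, Pro): 3 synonymous substitutions.
Total: 3 + 3 = 6.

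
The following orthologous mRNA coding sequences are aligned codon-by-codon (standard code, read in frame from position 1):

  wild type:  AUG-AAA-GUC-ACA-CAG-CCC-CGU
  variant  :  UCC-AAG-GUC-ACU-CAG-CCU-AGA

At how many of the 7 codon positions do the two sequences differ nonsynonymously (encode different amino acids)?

Codon 1: AUG Met / UCC Ser — nonsynonymous.
Codon 2: AAA Lys / AAG Lys — synonymous.
Codon 3: GUC Val / GUC Val — identical.
Codon 4: ACA Thr / ACU Thr — synonymous.
Codon 5: CAG Gln / CAG Gln — identical.
Codon 6: CCC Pro / CCU Pro — synonymous.
Codon 7: CGU Arg / AGA Arg — synonymous.
Nonsynonymous differences: 1.

1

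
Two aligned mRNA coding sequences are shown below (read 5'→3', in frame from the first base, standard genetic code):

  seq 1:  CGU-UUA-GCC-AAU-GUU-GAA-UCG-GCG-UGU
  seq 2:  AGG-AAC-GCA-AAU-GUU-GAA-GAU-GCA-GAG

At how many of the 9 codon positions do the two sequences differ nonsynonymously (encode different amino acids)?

Codon 1: CGU Arg / AGG Arg — synonymous.
Codon 2: UUA Leu / AAC Asn — nonsynonymous.
Codon 3: GCC Ala / GCA Ala — synonymous.
Codon 4: AAU Asn / AAU Asn — identical.
Codon 5: GUU Val / GUU Val — identical.
Codon 6: GAA Glu / GAA Glu — identical.
Codon 7: UCG Ser / GAU Asp — nonsynonymous.
Codon 8: GCG Ala / GCA Ala — synonymous.
Codon 9: UGU Cys / GAG Glu — nonsynonymous.
Nonsynonymous differences: 3.

3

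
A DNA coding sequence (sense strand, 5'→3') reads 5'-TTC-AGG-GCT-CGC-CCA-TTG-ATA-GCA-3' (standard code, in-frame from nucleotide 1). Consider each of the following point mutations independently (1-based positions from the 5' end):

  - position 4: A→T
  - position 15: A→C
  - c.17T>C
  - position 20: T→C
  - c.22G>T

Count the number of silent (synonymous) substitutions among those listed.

Codon 2: AGG (Arg) → TGG (Trp) — missense.
Codon 5: CCA (Pro) → CCC (Pro) — synonymous.
Codon 6: TTG (Leu) → TCG (Ser) — missense.
Codon 7: ATA (Ile) → ACA (Thr) — missense.
Codon 8: GCA (Ala) → TCA (Ser) — missense.
Synonymous: 1 of 5.

1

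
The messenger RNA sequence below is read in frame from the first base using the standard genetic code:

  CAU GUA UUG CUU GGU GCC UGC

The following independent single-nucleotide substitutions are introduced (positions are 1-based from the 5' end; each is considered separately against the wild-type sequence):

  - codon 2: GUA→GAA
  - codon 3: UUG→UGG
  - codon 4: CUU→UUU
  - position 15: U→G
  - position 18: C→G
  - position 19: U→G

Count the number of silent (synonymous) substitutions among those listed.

Codon 2: GUA (Val) → GAA (Glu) — missense.
Codon 3: UUG (Leu) → UGG (Trp) — missense.
Codon 4: CUU (Leu) → UUU (Phe) — missense.
Codon 5: GGU (Gly) → GGG (Gly) — synonymous.
Codon 6: GCC (Ala) → GCG (Ala) — synonymous.
Codon 7: UGC (Cys) → GGC (Gly) — missense.
Synonymous: 2 of 6.

2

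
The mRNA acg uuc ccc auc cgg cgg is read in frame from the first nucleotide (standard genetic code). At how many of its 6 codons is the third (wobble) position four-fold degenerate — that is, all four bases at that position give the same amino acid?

4

Codon 1 ACG (Thr): third position 4-fold.
Codon 2 UUC (Phe): third position 2-fold.
Codon 3 CCC (Pro): third position 4-fold.
Codon 4 AUC (Ile): third position 3-fold.
Codon 5 CGG (Arg): third position 4-fold.
Codon 6 CGG (Arg): third position 4-fold.
Four-fold degenerate third positions: 4.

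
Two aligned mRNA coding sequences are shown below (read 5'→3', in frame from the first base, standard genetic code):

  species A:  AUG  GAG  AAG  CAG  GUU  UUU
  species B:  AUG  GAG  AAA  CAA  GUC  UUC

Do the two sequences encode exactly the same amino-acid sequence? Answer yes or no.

Codon 1: AUG Met / AUG Met — identical.
Codon 2: GAG Glu / GAG Glu — identical.
Codon 3: AAG Lys / AAA Lys — synonymous.
Codon 4: CAG Gln / CAA Gln — synonymous.
Codon 5: GUU Val / GUC Val — synonymous.
Codon 6: UUU Phe / UUC Phe — synonymous.
Nonsynonymous differences: 0 → same protein.

yes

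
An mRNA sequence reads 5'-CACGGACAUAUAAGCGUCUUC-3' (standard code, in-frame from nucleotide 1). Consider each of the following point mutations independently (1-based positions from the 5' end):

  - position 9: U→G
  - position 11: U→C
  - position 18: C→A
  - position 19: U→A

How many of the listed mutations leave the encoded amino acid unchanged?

1

Codon 3: CAU (His) → CAG (Gln) — missense.
Codon 4: AUA (Ile) → ACA (Thr) — missense.
Codon 6: GUC (Val) → GUA (Val) — synonymous.
Codon 7: UUC (Phe) → AUC (Ile) — missense.
Synonymous: 1 of 4.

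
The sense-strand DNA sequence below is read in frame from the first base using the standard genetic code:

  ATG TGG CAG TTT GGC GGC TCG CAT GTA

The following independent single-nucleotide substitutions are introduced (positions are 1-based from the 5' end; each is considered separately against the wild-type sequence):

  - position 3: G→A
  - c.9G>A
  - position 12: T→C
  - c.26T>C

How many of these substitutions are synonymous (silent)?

2

Codon 1: ATG (Met) → ATA (Ile) — missense.
Codon 3: CAG (Gln) → CAA (Gln) — synonymous.
Codon 4: TTT (Phe) → TTC (Phe) — synonymous.
Codon 9: GTA (Val) → GCA (Ala) — missense.
Synonymous: 2 of 4.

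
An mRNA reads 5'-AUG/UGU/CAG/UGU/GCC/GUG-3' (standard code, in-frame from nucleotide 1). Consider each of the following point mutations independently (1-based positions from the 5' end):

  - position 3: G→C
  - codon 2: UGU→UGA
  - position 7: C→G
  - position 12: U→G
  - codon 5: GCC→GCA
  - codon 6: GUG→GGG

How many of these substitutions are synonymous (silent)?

Codon 1: AUG (Met) → AUC (Ile) — missense.
Codon 2: UGU (Cys) → UGA (Stop) — nonsense.
Codon 3: CAG (Gln) → GAG (Glu) — missense.
Codon 4: UGU (Cys) → UGG (Trp) — missense.
Codon 5: GCC (Ala) → GCA (Ala) — synonymous.
Codon 6: GUG (Val) → GGG (Gly) — missense.
Synonymous: 1 of 6.

1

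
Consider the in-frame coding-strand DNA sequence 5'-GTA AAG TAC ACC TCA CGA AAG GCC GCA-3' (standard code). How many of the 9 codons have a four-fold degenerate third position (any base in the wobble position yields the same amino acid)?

Codon 1 GTA (Val): third position 4-fold.
Codon 2 AAG (Lys): third position 2-fold.
Codon 3 TAC (Tyr): third position 2-fold.
Codon 4 ACC (Thr): third position 4-fold.
Codon 5 TCA (Ser): third position 4-fold.
Codon 6 CGA (Arg): third position 4-fold.
Codon 7 AAG (Lys): third position 2-fold.
Codon 8 GCC (Ala): third position 4-fold.
Codon 9 GCA (Ala): third position 4-fold.
Four-fold degenerate third positions: 6.

6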